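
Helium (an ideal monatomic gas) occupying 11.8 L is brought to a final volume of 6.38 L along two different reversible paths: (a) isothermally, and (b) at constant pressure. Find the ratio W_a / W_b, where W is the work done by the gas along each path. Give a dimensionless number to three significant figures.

W_a / W_b ≈ 1.34

Path (a) isothermal: W = P₁V₁ ln(V₂/V₁) → W_a/(P₁V₁) = -0.6149.
Path (b) isobaric: W = P₁(V₂ − V₁) → W_b/(P₁V₁) = -0.4593.
W_a / W_b = -0.6149 / -0.4593 = 1.339.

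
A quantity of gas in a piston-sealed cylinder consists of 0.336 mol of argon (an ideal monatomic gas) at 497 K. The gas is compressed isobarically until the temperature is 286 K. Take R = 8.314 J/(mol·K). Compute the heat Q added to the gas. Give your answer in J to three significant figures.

Q ≈ -1470 J

Isobaric: W = nRΔT = (0.336)(8.314)(-211) = -589.4 J.
ΔU = nCᵥΔT with Cᵥ = 3R/2: ΔU = (0.336)(12.47)(-211) = -884.1 J.
Q = ΔU + W = -884.1 − 589.4 = -1474 J.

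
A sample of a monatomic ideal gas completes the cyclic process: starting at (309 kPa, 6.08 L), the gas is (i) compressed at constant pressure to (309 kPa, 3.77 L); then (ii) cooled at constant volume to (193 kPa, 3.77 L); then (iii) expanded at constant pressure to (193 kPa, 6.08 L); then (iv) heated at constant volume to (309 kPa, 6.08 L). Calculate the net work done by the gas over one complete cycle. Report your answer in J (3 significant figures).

W_net ≈ -268 J

Constant-volume legs do no work.
W(i) = (309)(3.77 − 6.08) = -713.8 J; W(iii) = (193)(6.08 − 3.77) = 445.8 J.
W_net = -713.8 + 445.8 = -268 J (the counter-clockwise enclosed area).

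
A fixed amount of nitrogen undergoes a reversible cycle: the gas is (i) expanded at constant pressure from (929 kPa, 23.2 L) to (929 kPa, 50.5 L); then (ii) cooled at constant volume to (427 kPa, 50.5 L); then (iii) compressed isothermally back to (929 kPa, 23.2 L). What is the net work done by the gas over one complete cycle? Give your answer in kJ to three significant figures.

Leg (i): W = PΔV = (929)(50.5 − 23.2) = 25362 J.
Leg (ii): W = 0.
Leg (iii): W = PᵢVᵢ ln(V_f/Vᵢ) = (21564) ln(23.2/50.5) = -16773 J.
W_net = 25362 − 16773 = 8589 J.

W_net ≈ 8.59 kJ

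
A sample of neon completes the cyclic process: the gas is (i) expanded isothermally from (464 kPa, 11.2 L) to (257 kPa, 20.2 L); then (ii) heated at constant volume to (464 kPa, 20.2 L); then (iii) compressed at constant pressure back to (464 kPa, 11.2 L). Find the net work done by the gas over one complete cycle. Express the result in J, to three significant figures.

Leg (i): W = PᵢVᵢ ln(V_f/Vᵢ) = (5197) ln(20.2/11.2) = 3065 J.
Leg (ii): W = 0.
Leg (iii): W = PΔV = (464)(11.2 − 20.2) = -4176 J.
W_net = 3065 − 4176 = -1111 J.

W_net ≈ -1110 J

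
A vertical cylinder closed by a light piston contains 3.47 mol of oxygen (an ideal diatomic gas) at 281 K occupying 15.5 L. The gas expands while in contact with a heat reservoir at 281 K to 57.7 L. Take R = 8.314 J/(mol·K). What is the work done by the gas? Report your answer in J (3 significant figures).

Isothermal: W = nRT ln(V₂/V₁).
W = (3.47)(8.314)(281) × ln(57.7/15.5)
  = 8107 × 1.314
W_by_gas = 10656 J.

W ≈ 10700 J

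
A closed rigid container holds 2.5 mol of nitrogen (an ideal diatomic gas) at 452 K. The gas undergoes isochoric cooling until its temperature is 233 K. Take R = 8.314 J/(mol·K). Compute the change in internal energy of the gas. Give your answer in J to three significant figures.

ΔU ≈ -11400 J

Constant volume ⇒ W = 0, so Q = ΔU = nCᵥΔT with Cᵥ = 5R/2 = 20.79 J/(mol·K).
ΔU = (2.5)(20.79)(233 − 452) = -11380 J.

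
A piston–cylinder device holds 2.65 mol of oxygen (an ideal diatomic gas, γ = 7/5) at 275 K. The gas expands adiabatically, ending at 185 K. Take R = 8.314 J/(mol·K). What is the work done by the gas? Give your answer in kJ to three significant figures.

W ≈ 4.96 kJ

Adiabatic ⇒ Q = 0, so W_by = −ΔU = nCᵥ(T₁ − T₂).
Cᵥ = 5R/2 = 20.79 J/(mol·K).
W = (2.65)(20.79)(275 − 185) = 4957 J.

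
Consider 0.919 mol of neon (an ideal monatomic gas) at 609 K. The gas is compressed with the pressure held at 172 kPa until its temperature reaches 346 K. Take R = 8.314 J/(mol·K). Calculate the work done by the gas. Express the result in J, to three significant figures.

Isobaric: W = P ΔV = nR ΔT.
W = (0.919)(8.314)(346 − 609) = -2009 J.

W ≈ -2010 J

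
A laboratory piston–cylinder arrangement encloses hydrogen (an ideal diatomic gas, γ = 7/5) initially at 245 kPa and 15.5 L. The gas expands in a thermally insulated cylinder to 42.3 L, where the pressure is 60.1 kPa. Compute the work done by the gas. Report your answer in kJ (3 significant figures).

W ≈ 3.14 kJ

Adiabatic: W = (P₁V₁ − P₂V₂)/(γ − 1) with γ = 7/5.
P₁V₁ = 3798 J, P₂V₂ = 2542 J.
W = (3798 − 2542) / 0.4 = 3138 J.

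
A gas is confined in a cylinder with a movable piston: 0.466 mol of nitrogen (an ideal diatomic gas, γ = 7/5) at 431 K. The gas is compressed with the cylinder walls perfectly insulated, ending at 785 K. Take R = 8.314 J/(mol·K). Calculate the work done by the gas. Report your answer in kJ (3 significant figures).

W ≈ -3.43 kJ

Adiabatic ⇒ Q = 0, so W_by = −ΔU = nCᵥ(T₁ − T₂).
Cᵥ = 5R/2 = 20.79 J/(mol·K).
W = (0.466)(20.79)(431 − 785) = -3429 J.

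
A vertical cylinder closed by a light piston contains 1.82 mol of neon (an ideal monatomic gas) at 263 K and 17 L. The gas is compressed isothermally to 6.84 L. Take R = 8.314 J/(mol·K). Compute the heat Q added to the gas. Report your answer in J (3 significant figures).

Isothermal ⇒ ΔU = 0, so Q = W = nRT ln(V₂/V₁).
Q = (1.82)(8.314)(263) ln(6.84/17) = 3980 × -0.9104 = -3623 J.

Q ≈ -3620 J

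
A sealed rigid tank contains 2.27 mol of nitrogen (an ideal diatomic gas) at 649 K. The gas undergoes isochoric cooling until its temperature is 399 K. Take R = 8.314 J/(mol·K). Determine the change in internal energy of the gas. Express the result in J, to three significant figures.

ΔU ≈ -11800 J

Constant volume ⇒ W = 0, so Q = ΔU = nCᵥΔT with Cᵥ = 5R/2 = 20.79 J/(mol·K).
ΔU = (2.27)(20.79)(399 − 649) = -11795 J.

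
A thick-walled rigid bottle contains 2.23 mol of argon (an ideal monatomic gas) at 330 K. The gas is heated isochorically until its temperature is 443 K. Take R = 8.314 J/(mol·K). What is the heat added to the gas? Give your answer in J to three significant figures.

Q ≈ 3140 J

Constant volume ⇒ W = 0, so Q = ΔU = nCᵥΔT with Cᵥ = 3R/2 = 12.47 J/(mol·K).
ΔU = (2.23)(12.47)(443 − 330) = 3143 J.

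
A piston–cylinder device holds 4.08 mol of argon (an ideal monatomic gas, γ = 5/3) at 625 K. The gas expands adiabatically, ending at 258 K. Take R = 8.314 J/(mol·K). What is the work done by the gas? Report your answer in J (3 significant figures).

W ≈ 18700 J

Adiabatic ⇒ Q = 0, so W_by = −ΔU = nCᵥ(T₁ − T₂).
Cᵥ = 3R/2 = 12.47 J/(mol·K).
W = (4.08)(12.47)(625 − 258) = 18674 J.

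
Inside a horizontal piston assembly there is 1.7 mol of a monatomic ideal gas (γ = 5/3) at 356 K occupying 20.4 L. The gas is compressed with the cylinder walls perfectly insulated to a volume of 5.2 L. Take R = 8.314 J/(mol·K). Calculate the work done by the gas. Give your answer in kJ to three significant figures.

Adiabatic: TV^(γ−1) = const with γ = 5/3.
T₂ = T₁ (V₁/V₂)^(γ−1) = 356 × (20.4/5.2)^0.667 = 356 × 2.487 = 885.5 K.
W_by = nCᵥ(T₁ − T₂) = (1.7)(12.47)(356 − 885.5) = -11226 J.

W ≈ -11.2 kJ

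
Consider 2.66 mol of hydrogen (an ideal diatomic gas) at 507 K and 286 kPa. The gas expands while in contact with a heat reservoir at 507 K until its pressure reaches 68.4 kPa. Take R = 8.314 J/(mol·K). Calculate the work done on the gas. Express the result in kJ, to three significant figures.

W ≈ -16.0 kJ

Isothermal process: W = nRT ln(V₂/V₁) = nRT ln(P₁/P₂).
W = (2.66)(8.314)(507) × ln(286/68.4)
  = 11212 × ln(4.181) = 11212 × 1.431
W_by_gas = 16041 J; work on gas = −W_by = -16041 J.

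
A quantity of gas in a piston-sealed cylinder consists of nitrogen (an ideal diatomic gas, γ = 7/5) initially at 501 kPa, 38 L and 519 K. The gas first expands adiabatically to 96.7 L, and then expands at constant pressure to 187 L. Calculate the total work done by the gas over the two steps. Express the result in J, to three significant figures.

W_total ≈ 27100 J

Step 1 (adiabatic): W = (P₁V₁ − P₂V₂)/(γ−1) = (19038 − 13103)/0.4 = 14838 J.
After step 1: P = 135.5 kPa, V = 96.7 L, T = 357.2 K.
Step 2 (isobaric): W = PΔV = (135.5 kPa)(187 − 96.7 L) = 12236 J.
W_total = 14838 + 12236 = 27074 J.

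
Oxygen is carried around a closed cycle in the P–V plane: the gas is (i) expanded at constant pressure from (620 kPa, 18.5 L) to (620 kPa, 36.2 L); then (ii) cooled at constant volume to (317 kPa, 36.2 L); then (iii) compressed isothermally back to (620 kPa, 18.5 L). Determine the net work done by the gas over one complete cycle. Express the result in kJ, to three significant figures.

W_net ≈ 3.27 kJ

Leg (i): W = PΔV = (620)(36.2 − 18.5) = 10974 J.
Leg (ii): W = 0.
Leg (iii): W = PᵢVᵢ ln(V_f/Vᵢ) = (11475) ln(18.5/36.2) = -7703 J.
W_net = 10974 − 7703 = 3271 J.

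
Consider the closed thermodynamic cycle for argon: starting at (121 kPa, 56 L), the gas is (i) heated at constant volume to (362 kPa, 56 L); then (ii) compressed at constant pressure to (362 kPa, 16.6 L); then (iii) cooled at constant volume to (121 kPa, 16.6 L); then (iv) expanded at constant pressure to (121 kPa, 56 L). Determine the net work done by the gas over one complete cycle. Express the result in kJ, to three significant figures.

Constant-volume legs do no work.
W(ii) = (362)(16.6 − 56) = -14263 J; W(iv) = (121)(56 − 16.6) = 4767 J.
W_net = -14263 + 4767 = -9495 J (the counter-clockwise enclosed area).

W_net ≈ -9.50 kJ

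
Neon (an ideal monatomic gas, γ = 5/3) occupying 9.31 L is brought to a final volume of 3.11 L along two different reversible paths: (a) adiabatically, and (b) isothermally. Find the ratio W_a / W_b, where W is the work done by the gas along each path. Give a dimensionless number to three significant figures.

Path (a) adiabatic: W = P₁V₁(1 − (V₁/V₂)^(γ−1))/(γ−1) → W_a/(P₁V₁) = -1.616.
Path (b) isothermal: W = P₁V₁ ln(V₂/V₁) → W_b/(P₁V₁) = -1.096.
W_a / W_b = -1.616 / -1.096 = 1.474.

W_a / W_b ≈ 1.47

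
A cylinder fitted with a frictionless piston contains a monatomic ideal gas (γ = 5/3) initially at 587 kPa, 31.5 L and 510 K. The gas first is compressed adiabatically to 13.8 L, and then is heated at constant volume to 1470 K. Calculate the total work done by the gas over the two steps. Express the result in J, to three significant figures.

Step 1 (adiabatic): W = (P₁V₁ − P₂V₂)/(γ−1) = (18490 − 32056)/0.667 = -20348 J.
Step 2 (isochoric): W = 0 (constant volume).
W_total = -20348 + 0 = -20348 J.

W_total ≈ -20300 J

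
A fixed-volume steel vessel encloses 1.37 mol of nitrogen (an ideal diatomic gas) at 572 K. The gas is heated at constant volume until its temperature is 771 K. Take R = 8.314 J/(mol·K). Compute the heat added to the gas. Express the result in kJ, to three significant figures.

Constant volume ⇒ W = 0, so Q = ΔU = nCᵥΔT with Cᵥ = 5R/2 = 20.79 J/(mol·K).
ΔU = (1.37)(20.79)(771 − 572) = 5667 J.

Q ≈ 5.67 kJ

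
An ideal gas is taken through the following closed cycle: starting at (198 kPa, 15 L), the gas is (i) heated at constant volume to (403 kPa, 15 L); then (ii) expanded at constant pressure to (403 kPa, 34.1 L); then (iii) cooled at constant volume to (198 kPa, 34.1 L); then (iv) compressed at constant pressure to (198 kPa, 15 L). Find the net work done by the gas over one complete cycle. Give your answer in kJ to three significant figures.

W_net ≈ 3.92 kJ

Constant-volume legs do no work.
W(ii) = (403)(34.1 − 15) = 7697 J; W(iv) = (198)(15 − 34.1) = -3782 J.
W_net = 7697 − 3782 = 3916 J (the clockwise enclosed area).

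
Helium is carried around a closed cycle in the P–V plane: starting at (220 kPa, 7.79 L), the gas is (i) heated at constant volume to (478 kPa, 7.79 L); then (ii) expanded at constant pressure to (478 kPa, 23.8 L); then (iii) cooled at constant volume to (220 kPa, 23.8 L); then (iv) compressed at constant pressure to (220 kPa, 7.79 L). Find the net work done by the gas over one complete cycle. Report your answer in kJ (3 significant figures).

Constant-volume legs do no work.
W(ii) = (478)(23.8 − 7.79) = 7653 J; W(iv) = (220)(7.79 − 23.8) = -3522 J.
W_net = 7653 − 3522 = 4131 J (the clockwise enclosed area).

W_net ≈ 4.13 kJ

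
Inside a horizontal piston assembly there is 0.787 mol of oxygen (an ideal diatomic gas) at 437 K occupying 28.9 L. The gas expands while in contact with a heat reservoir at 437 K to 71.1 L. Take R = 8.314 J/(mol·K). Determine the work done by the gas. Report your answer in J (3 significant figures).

W ≈ 2570 J

Isothermal: W = nRT ln(V₂/V₁).
W = (0.787)(8.314)(437) × ln(71.1/28.9)
  = 2859 × 0.9002
W_by_gas = 2574 J.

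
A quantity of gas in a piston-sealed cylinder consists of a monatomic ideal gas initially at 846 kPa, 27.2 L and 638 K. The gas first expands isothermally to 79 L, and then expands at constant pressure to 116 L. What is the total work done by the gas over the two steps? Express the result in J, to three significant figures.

Step 1 (isothermal): W = P₁V₁ ln(V₂/V₁) = (23011) ln(79/27.2) = 24535 J.
After step 1: P = 291.3 kPa, V = 79 L, T = 638 K.
Step 2 (isobaric): W = PΔV = (291.3 kPa)(116 − 79 L) = 10777 J.
W_total = 24535 + 10777 = 35313 J.

W_total ≈ 35300 J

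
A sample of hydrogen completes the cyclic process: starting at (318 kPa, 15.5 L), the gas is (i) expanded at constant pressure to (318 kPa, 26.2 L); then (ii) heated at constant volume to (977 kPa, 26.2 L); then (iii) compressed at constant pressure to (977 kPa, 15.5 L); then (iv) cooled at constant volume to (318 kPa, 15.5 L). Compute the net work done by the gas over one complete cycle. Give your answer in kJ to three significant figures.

Constant-volume legs do no work.
W(i) = (318)(26.2 − 15.5) = 3403 J; W(iii) = (977)(15.5 − 26.2) = -10454 J.
W_net = 3403 − 10454 = -7051 J (the counter-clockwise enclosed area).

W_net ≈ -7.05 kJ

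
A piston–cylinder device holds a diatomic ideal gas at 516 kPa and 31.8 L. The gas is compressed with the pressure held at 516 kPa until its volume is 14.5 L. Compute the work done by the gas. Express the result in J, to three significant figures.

W ≈ -8930 J

Isobaric: W = P ΔV.
W = (516 kPa)(14.5 − 31.8 L) = (516)(-17.3) = -8927 J.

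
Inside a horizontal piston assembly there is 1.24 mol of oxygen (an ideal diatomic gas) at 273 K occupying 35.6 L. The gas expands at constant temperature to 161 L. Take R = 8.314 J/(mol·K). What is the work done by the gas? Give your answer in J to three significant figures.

Isothermal: W = nRT ln(V₂/V₁).
W = (1.24)(8.314)(273) × ln(161/35.6)
  = 2814 × 1.509
W_by_gas = 4247 J.

W ≈ 4250 J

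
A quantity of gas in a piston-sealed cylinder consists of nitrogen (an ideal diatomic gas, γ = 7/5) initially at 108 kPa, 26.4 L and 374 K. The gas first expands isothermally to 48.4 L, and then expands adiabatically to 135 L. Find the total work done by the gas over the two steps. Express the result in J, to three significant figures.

W_total ≈ 4130 J

Step 1 (isothermal): W = P₁V₁ ln(V₂/V₁) = (2851) ln(48.4/26.4) = 1728 J.
After step 1: P = 58.91 kPa, V = 48.4 L, T = 374 K.
Step 2 (adiabatic): W = (P₁V₁ − P₂V₂)/(γ−1) = (2851 − 1892)/0.4 = 2399 J.
W_total = 1728 + 2399 = 4127 J.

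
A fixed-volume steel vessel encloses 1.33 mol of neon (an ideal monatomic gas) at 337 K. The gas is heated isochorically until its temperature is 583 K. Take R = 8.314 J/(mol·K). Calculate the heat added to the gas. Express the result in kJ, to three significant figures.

Q ≈ 4.08 kJ

Constant volume ⇒ W = 0, so Q = ΔU = nCᵥΔT with Cᵥ = 3R/2 = 12.47 J/(mol·K).
ΔU = (1.33)(12.47)(583 − 337) = 4080 J.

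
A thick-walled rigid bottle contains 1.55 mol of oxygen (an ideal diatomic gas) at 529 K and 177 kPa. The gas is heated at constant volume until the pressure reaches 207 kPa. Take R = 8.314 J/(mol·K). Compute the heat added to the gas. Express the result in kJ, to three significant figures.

Constant volume ⇒ W = 0, so Q = ΔU = nCᵥΔT with Cᵥ = 5R/2 = 20.79 J/(mol·K).
At constant V, T₂/T₁ = P₂/P₁ ⇒ ΔT = T₁(P₂/P₁ − 1) = 529·(207/177 − 1) = 89.66 K.
ΔU = (1.55)(20.79)(89.66) = 2889 J.

Q ≈ 2.89 kJ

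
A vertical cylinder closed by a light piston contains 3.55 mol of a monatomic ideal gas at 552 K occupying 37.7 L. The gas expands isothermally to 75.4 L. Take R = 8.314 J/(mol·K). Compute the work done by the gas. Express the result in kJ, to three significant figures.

Isothermal: W = nRT ln(V₂/V₁).
W = (3.55)(8.314)(552) × ln(75.4/37.7)
  = 16292 × 0.6931
W_by_gas = 11293 J.

W ≈ 11.3 kJ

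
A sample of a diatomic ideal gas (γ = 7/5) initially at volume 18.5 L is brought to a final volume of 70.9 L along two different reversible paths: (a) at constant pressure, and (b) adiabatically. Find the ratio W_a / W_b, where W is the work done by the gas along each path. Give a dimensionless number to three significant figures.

W_a / W_b ≈ 2.73

Path (a) isobaric: W = P₁(V₂ − V₁) → W_a/(P₁V₁) = 2.832.
Path (b) adiabatic: W = P₁V₁(1 − (V₁/V₂)^(γ−1))/(γ−1) → W_b/(P₁V₁) = 1.039.
W_a / W_b = 2.832 / 1.039 = 2.725.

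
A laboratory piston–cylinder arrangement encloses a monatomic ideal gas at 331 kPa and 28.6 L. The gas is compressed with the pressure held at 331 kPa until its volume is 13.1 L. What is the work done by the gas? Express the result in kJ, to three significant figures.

W ≈ -5.13 kJ

Isobaric: W = P ΔV.
W = (331 kPa)(13.1 − 28.6 L) = (331)(-15.5) = -5131 J.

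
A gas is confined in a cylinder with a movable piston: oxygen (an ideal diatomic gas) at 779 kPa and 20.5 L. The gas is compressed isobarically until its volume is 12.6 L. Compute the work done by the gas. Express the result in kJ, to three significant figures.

Isobaric: W = P ΔV.
W = (779 kPa)(12.6 − 20.5 L) = (779)(-7.9) = -6154 J.

W ≈ -6.15 kJ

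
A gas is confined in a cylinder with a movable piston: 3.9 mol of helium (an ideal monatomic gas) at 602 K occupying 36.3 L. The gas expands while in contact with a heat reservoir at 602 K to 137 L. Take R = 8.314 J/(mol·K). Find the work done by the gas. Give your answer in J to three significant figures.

W ≈ 25900 J

Isothermal: W = nRT ln(V₂/V₁).
W = (3.9)(8.314)(602) × ln(137/36.3)
  = 19520 × 1.328
W_by_gas = 25925 J.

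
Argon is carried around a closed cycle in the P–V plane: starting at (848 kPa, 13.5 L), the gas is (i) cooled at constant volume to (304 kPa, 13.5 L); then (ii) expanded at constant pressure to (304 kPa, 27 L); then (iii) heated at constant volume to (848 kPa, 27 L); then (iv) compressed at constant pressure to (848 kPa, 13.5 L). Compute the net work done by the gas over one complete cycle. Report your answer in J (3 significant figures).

Constant-volume legs do no work.
W(ii) = (304)(27 − 13.5) = 4104 J; W(iv) = (848)(13.5 − 27) = -11448 J.
W_net = 4104 − 11448 = -7344 J (the counter-clockwise enclosed area).

W_net ≈ -7340 J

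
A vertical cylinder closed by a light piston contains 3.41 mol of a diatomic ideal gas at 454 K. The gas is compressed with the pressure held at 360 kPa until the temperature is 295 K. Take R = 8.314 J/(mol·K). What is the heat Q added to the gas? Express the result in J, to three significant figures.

Isobaric: W = nRΔT = (3.41)(8.314)(-159) = -4508 J.
ΔU = nCᵥΔT with Cᵥ = 5R/2: ΔU = (3.41)(20.79)(-159) = -11269 J.
Q = ΔU + W = -11269 − 4508 = -15777 J.

Q ≈ -15800 J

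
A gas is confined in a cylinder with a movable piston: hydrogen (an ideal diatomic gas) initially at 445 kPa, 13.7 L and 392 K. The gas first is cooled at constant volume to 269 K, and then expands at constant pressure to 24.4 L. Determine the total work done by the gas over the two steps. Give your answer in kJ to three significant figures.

W_total ≈ 3.27 kJ

Step 1 (isochoric): W = 0 (constant volume).
After step 1: P = 305.4 kPa (V unchanged).
Step 2 (isobaric): W = PΔV = (305.4 kPa)(24.4 − 13.7 L) = 3267 J.
W_total = 0 + 3267 = 3267 J.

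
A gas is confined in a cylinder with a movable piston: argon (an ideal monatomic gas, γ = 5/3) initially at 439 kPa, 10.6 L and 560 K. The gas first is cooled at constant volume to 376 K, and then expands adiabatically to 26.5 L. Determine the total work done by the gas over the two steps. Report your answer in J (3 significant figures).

Step 1 (isochoric): W = 0 (constant volume).
After step 1: P = 294.8 kPa (V unchanged).
Step 2 (adiabatic): W = (P₁V₁ − P₂V₂)/(γ−1) = (3124 − 1696)/0.667 = 2142 J.
W_total = 0 + 2142 = 2142 J.

W_total ≈ 2140 J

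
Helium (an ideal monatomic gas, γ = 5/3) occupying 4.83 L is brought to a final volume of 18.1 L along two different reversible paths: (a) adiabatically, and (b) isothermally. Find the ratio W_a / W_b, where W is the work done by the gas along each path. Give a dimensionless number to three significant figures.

W_a / W_b ≈ 0.665

Path (a) adiabatic: W = P₁V₁(1 − (V₁/V₂)^(γ−1))/(γ−1) → W_a/(P₁V₁) = 0.8783.
Path (b) isothermal: W = P₁V₁ ln(V₂/V₁) → W_b/(P₁V₁) = 1.321.
W_a / W_b = 0.8783 / 1.321 = 0.6648.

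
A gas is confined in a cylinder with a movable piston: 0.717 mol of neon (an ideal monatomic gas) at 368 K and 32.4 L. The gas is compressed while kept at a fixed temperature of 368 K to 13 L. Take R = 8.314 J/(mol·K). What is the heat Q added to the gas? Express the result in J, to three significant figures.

Q ≈ -2000 J

Isothermal ⇒ ΔU = 0, so Q = W = nRT ln(V₂/V₁).
Q = (0.717)(8.314)(368) ln(13/32.4) = 2194 × -0.9132 = -2003 J.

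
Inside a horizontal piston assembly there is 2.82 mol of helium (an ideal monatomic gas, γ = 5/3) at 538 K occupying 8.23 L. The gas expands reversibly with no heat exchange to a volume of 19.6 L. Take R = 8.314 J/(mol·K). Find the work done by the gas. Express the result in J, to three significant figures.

Adiabatic: TV^(γ−1) = const with γ = 5/3.
T₂ = T₁ (V₁/V₂)^(γ−1) = 538 × (8.23/19.6)^0.667 = 538 × 0.5607 = 301.7 K.
W_by = nCᵥ(T₁ − T₂) = (2.82)(12.47)(538 − 301.7) = 8311 J.

W ≈ 8310 J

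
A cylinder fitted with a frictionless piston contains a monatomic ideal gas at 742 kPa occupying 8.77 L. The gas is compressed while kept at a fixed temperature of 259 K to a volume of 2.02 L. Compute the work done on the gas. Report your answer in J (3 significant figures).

Isothermal: W = nRT ln(V₂/V₁) = P₁V₁ ln(V₂/V₁).
P₁V₁ = (742 kPa)(8.77 L) = 6507 J.
W = 6507 × ln(2.02/8.77) = 6507 × -1.468
W_by_gas = -9554 J; work on gas = −W_by = 9554 J.

W ≈ 9550 J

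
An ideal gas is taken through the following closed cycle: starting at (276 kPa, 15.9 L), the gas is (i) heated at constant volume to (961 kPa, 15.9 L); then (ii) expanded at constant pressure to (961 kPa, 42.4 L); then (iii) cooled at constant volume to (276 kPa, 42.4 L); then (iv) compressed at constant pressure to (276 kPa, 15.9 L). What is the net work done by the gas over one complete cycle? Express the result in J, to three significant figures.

W_net ≈ 18200 J

Constant-volume legs do no work.
W(ii) = (961)(42.4 − 15.9) = 25466 J; W(iv) = (276)(15.9 − 42.4) = -7314 J.
W_net = 25466 − 7314 = 18152 J (the clockwise enclosed area).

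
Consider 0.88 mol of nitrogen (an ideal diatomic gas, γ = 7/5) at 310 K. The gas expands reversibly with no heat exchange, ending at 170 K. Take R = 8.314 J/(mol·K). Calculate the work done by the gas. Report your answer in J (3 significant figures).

Adiabatic ⇒ Q = 0, so W_by = −ΔU = nCᵥ(T₁ − T₂).
Cᵥ = 5R/2 = 20.79 J/(mol·K).
W = (0.88)(20.79)(310 − 170) = 2561 J.

W ≈ 2560 J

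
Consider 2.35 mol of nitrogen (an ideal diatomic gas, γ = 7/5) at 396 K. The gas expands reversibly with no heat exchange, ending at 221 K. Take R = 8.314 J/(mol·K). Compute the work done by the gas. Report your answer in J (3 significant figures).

Adiabatic ⇒ Q = 0, so W_by = −ΔU = nCᵥ(T₁ − T₂).
Cᵥ = 5R/2 = 20.79 J/(mol·K).
W = (2.35)(20.79)(396 − 221) = 8548 J.

W ≈ 8550 J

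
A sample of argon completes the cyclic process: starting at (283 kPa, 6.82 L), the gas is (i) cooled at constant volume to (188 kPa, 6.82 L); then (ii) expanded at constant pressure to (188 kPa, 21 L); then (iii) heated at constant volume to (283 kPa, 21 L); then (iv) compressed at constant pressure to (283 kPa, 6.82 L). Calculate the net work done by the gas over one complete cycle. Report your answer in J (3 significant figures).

W_net ≈ -1350 J

Constant-volume legs do no work.
W(ii) = (188)(21 − 6.82) = 2666 J; W(iv) = (283)(6.82 − 21) = -4013 J.
W_net = 2666 − 4013 = -1347 J (the counter-clockwise enclosed area).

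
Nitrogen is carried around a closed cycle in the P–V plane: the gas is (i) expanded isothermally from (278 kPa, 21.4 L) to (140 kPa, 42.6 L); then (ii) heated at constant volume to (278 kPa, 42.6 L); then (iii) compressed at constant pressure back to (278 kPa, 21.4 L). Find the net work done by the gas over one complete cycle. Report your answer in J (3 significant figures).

W_net ≈ -1800 J

Leg (i): W = PᵢVᵢ ln(V_f/Vᵢ) = (5949) ln(42.6/21.4) = 4096 J.
Leg (ii): W = 0.
Leg (iii): W = PΔV = (278)(21.4 − 42.6) = -5894 J.
W_net = 4096 − 5894 = -1798 J.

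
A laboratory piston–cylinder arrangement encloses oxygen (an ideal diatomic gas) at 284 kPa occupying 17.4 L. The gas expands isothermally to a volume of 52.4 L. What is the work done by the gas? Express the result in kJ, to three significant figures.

Isothermal: W = nRT ln(V₂/V₁) = P₁V₁ ln(V₂/V₁).
P₁V₁ = (284 kPa)(17.4 L) = 4942 J.
W = 4942 × ln(52.4/17.4) = 4942 × 1.102
W_by_gas = 5448 J.

W ≈ 5.45 kJ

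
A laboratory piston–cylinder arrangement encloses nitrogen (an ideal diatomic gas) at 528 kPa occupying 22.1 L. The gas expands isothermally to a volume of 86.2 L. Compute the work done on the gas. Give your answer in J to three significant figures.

W ≈ -15900 J

Isothermal: W = nRT ln(V₂/V₁) = P₁V₁ ln(V₂/V₁).
P₁V₁ = (528 kPa)(22.1 L) = 11669 J.
W = 11669 × ln(86.2/22.1) = 11669 × 1.361
W_by_gas = 15882 J; work on gas = −W_by = -15882 J.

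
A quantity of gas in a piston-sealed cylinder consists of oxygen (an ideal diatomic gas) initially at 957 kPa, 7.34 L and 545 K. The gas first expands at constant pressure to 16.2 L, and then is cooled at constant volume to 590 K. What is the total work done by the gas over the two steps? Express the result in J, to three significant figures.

W_total ≈ 8480 J

Step 1 (isobaric): W = PΔV = (957 kPa)(16.2 − 7.34 L) = 8479 J.
Step 2 (isochoric): W = 0 (constant volume).
W_total = 8479 + 0 = 8479 J.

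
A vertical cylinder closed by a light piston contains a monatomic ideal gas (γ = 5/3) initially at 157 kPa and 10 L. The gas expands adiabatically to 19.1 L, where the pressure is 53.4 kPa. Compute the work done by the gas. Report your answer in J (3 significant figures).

Adiabatic: W = (P₁V₁ − P₂V₂)/(γ − 1) with γ = 5/3.
P₁V₁ = 1570 J, P₂V₂ = 1020 J.
W = (1570 − 1020) / 0.6667 = 825.1 J.

W ≈ 825 J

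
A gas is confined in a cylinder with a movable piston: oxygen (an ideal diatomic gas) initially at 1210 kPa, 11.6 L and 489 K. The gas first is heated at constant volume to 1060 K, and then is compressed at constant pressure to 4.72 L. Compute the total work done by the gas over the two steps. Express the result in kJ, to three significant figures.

Step 1 (isochoric): W = 0 (constant volume).
After step 1: P = 2623 kPa (V unchanged).
Step 2 (isobaric): W = PΔV = (2623 kPa)(4.72 − 11.6 L) = -18046 J.
W_total = 0 − 18046 = -18046 J.

W_total ≈ -18.0 kJ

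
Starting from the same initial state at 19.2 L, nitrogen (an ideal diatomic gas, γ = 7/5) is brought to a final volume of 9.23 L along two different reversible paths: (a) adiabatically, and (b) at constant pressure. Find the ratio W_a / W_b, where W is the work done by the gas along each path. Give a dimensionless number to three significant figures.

W_a / W_b ≈ 1.64

Path (a) adiabatic: W = P₁V₁(1 − (V₁/V₂)^(γ−1))/(γ−1) → W_a/(P₁V₁) = -0.851.
Path (b) isobaric: W = P₁(V₂ − V₁) → W_b/(P₁V₁) = -0.5193.
W_a / W_b = -0.851 / -0.5193 = 1.639.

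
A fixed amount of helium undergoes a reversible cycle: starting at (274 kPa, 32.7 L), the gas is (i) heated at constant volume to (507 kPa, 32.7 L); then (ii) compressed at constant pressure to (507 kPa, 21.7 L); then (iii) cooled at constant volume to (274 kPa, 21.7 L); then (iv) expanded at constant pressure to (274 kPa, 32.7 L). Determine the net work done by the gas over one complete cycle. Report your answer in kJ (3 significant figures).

Constant-volume legs do no work.
W(ii) = (507)(21.7 − 32.7) = -5577 J; W(iv) = (274)(32.7 − 21.7) = 3014 J.
W_net = -5577 + 3014 = -2563 J (the counter-clockwise enclosed area).

W_net ≈ -2.56 kJ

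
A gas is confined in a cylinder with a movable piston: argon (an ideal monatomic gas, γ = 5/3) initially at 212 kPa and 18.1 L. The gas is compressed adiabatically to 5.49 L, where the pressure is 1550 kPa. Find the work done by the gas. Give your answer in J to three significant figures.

Adiabatic: W = (P₁V₁ − P₂V₂)/(γ − 1) with γ = 5/3.
P₁V₁ = 3837 J, P₂V₂ = 8510 J.
W = (3837 − 8510) / 0.6667 = -7008 J.

W ≈ -7010 J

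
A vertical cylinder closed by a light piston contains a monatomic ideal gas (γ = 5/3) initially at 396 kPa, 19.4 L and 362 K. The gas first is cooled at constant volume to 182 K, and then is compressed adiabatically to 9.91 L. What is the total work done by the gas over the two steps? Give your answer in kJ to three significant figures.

Step 1 (isochoric): W = 0 (constant volume).
After step 1: P = 199.1 kPa (V unchanged).
Step 2 (adiabatic): W = (P₁V₁ − P₂V₂)/(γ−1) = (3862 − 6044)/0.667 = -3273 J.
W_total = 0 − 3273 = -3273 J.

W_total ≈ -3.27 kJ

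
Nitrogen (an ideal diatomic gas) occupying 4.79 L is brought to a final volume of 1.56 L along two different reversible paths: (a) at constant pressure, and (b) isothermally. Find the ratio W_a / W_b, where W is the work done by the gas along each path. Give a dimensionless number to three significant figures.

Path (a) isobaric: W = P₁(V₂ − V₁) → W_a/(P₁V₁) = -0.6743.
Path (b) isothermal: W = P₁V₁ ln(V₂/V₁) → W_b/(P₁V₁) = -1.122.
W_a / W_b = -0.6743 / -1.122 = 0.6011.

W_a / W_b ≈ 0.601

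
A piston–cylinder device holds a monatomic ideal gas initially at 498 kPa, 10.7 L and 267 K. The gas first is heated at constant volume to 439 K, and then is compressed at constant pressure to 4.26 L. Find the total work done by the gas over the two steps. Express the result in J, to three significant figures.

Step 1 (isochoric): W = 0 (constant volume).
After step 1: P = 818.8 kPa (V unchanged).
Step 2 (isobaric): W = PΔV = (818.8 kPa)(4.26 − 10.7 L) = -5273 J.
W_total = 0 − 5273 = -5273 J.

W_total ≈ -5270 J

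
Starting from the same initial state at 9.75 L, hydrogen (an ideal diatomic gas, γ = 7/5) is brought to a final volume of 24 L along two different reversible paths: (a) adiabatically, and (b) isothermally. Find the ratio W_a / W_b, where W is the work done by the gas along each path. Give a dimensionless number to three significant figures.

W_a / W_b ≈ 0.840

Path (a) adiabatic: W = P₁V₁(1 − (V₁/V₂)^(γ−1))/(γ−1) → W_a/(P₁V₁) = 0.7564.
Path (b) isothermal: W = P₁V₁ ln(V₂/V₁) → W_b/(P₁V₁) = 0.9008.
W_a / W_b = 0.7564 / 0.9008 = 0.8397.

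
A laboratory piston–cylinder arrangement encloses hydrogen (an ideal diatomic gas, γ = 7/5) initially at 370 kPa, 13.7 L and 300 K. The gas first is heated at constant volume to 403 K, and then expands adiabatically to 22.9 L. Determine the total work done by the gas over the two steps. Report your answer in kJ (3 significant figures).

W_total ≈ 3.16 kJ

Step 1 (isochoric): W = 0 (constant volume).
After step 1: P = 497 kPa (V unchanged).
Step 2 (adiabatic): W = (P₁V₁ − P₂V₂)/(γ−1) = (6809 − 5544)/0.4 = 3162 J.
W_total = 0 + 3162 = 3162 J.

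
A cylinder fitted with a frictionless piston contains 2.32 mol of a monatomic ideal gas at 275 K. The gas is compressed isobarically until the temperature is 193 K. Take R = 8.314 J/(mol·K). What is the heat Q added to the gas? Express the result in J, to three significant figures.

Q ≈ -3950 J

Isobaric: W = nRΔT = (2.32)(8.314)(-82) = -1582 J.
ΔU = nCᵥΔT with Cᵥ = 3R/2: ΔU = (2.32)(12.47)(-82) = -2372 J.
Q = ΔU + W = -2372 − 1582 = -3954 J.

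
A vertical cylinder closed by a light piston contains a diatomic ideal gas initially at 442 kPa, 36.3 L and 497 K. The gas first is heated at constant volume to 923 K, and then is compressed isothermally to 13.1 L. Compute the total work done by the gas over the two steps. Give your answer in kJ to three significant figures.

W_total ≈ -30.4 kJ

Step 1 (isochoric): W = 0 (constant volume).
After step 1: P = 820.9 kPa (V unchanged).
Step 2 (isothermal): W = P₁V₁ ln(V₂/V₁) = (29797) ln(13.1/36.3) = -30369 J.
W_total = 0 − 30369 = -30369 J.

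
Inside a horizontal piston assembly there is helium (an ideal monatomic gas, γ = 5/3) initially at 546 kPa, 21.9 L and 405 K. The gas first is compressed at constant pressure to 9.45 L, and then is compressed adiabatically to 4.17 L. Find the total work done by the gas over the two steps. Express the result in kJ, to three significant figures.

W_total ≈ -12.4 kJ

Step 1 (isobaric): W = PΔV = (546 kPa)(9.45 − 21.9 L) = -6798 J.
After step 1: P = 546 kPa, V = 9.45 L, T = 174.8 K.
Step 2 (adiabatic): W = (P₁V₁ − P₂V₂)/(γ−1) = (5160 − 8902)/0.667 = -5613 J.
W_total = -6798 − 5613 = -12411 J.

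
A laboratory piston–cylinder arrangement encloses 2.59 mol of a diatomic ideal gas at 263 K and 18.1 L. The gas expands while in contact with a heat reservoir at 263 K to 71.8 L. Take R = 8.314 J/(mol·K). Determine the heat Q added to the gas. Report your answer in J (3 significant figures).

Q ≈ 7800 J

Isothermal ⇒ ΔU = 0, so Q = W = nRT ln(V₂/V₁).
Q = (2.59)(8.314)(263) ln(71.8/18.1) = 5663 × 1.378 = 7804 J.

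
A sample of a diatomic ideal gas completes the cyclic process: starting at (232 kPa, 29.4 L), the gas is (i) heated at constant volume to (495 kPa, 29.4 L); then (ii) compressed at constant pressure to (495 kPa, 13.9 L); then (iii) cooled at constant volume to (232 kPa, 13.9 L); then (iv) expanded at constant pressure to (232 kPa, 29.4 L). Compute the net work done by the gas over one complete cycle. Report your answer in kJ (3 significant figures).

W_net ≈ -4.08 kJ

Constant-volume legs do no work.
W(ii) = (495)(13.9 − 29.4) = -7672 J; W(iv) = (232)(29.4 − 13.9) = 3596 J.
W_net = -7672 + 3596 = -4076 J (the counter-clockwise enclosed area).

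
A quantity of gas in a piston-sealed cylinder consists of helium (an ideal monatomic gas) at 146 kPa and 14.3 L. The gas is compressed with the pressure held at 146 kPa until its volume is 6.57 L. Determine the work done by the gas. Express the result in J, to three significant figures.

W ≈ -1130 J

Isobaric: W = P ΔV.
W = (146 kPa)(6.57 − 14.3 L) = (146)(-7.73) = -1129 J.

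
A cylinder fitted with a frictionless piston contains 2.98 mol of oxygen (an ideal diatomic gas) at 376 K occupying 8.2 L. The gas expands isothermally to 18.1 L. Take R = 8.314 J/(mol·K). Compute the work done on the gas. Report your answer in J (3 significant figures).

Isothermal: W = nRT ln(V₂/V₁).
W = (2.98)(8.314)(376) × ln(18.1/8.2)
  = 9316 × 0.7918
W_by_gas = 7376 J; work on gas = −W_by = -7376 J.

W ≈ -7380 J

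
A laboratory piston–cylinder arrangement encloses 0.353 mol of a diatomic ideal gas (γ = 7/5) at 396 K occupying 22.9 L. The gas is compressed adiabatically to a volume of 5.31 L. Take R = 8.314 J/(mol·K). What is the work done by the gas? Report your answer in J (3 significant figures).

W ≈ -2310 J

Adiabatic: TV^(γ−1) = const with γ = 7/5.
T₂ = T₁ (V₁/V₂)^(γ−1) = 396 × (22.9/5.31)^0.4 = 396 × 1.794 = 710.5 K.
W_by = nCᵥ(T₁ − T₂) = (0.353)(20.79)(396 − 710.5) = -2308 J.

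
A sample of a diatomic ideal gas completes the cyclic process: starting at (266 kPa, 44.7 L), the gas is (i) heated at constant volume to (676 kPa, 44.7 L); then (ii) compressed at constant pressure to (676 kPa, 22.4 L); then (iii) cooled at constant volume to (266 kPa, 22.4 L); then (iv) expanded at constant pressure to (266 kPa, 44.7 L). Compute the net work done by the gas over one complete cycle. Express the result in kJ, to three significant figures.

Constant-volume legs do no work.
W(ii) = (676)(22.4 − 44.7) = -15075 J; W(iv) = (266)(44.7 − 22.4) = 5932 J.
W_net = -15075 + 5932 = -9143 J (the counter-clockwise enclosed area).

W_net ≈ -9.14 kJ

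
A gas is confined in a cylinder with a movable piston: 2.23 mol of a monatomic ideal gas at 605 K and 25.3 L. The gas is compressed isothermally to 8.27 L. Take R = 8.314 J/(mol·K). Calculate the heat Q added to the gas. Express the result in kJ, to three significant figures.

Q ≈ -12.5 kJ

Isothermal ⇒ ΔU = 0, so Q = W = nRT ln(V₂/V₁).
Q = (2.23)(8.314)(605) ln(8.27/25.3) = 11217 × -1.118 = -12542 J.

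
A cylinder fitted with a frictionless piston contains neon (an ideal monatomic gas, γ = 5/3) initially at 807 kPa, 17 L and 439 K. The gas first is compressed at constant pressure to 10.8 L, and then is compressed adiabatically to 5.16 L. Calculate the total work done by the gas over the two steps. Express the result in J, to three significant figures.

W_total ≈ -13300 J

Step 1 (isobaric): W = PΔV = (807 kPa)(10.8 − 17 L) = -5003 J.
After step 1: P = 807 kPa, V = 10.8 L, T = 278.9 K.
Step 2 (adiabatic): W = (P₁V₁ − P₂V₂)/(γ−1) = (8716 − 14261)/0.667 = -8318 J.
W_total = -5003 − 8318 = -13321 J.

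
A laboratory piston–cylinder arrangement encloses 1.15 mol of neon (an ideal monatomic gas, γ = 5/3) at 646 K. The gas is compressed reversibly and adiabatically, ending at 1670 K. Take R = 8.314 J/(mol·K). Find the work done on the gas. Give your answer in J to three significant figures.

W ≈ 14700 J

Adiabatic ⇒ Q = 0, so W_by = −ΔU = nCᵥ(T₁ − T₂).
Cᵥ = 3R/2 = 12.47 J/(mol·K).
W = (1.15)(12.47)(646 − 1670) = -14686 J.
Work on gas = −W_by = 14686 J.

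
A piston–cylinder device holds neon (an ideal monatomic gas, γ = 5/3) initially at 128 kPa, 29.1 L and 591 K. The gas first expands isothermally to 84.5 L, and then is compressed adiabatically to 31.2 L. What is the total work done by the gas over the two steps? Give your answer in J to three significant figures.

W_total ≈ -1300 J

Step 1 (isothermal): W = P₁V₁ ln(V₂/V₁) = (3725) ln(84.5/29.1) = 3971 J.
After step 1: P = 44.08 kPa, V = 84.5 L, T = 591 K.
Step 2 (adiabatic): W = (P₁V₁ − P₂V₂)/(γ−1) = (3725 − 7237)/0.667 = -5269 J.
W_total = 3971 − 5269 = -1298 J.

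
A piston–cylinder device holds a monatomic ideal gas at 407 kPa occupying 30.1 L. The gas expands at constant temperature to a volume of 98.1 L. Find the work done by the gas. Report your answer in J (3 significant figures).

Isothermal: W = nRT ln(V₂/V₁) = P₁V₁ ln(V₂/V₁).
P₁V₁ = (407 kPa)(30.1 L) = 12251 J.
W = 12251 × ln(98.1/30.1) = 12251 × 1.181
W_by_gas = 14474 J.

W ≈ 14500 J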